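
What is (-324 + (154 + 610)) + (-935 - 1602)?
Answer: -2097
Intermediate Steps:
(-324 + (154 + 610)) + (-935 - 1602) = (-324 + 764) - 2537 = 440 - 2537 = -2097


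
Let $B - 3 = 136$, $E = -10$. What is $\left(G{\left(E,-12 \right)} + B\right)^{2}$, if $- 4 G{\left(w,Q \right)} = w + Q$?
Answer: $\frac{83521}{4} \approx 20880.0$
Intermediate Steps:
$B = 139$ ($B = 3 + 136 = 139$)
$G{\left(w,Q \right)} = - \frac{Q}{4} - \frac{w}{4}$ ($G{\left(w,Q \right)} = - \frac{w + Q}{4} = - \frac{Q + w}{4} = - \frac{Q}{4} - \frac{w}{4}$)
$\left(G{\left(E,-12 \right)} + B\right)^{2} = \left(\left(\left(- \frac{1}{4}\right) \left(-12\right) - - \frac{5}{2}\right) + 139\right)^{2} = \left(\left(3 + \frac{5}{2}\right) + 139\right)^{2} = \left(\frac{11}{2} + 139\right)^{2} = \left(\frac{289}{2}\right)^{2} = \frac{83521}{4}$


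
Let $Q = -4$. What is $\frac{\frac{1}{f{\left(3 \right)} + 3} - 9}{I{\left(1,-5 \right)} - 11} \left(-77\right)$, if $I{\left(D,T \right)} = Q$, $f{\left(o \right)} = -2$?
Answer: $- \frac{616}{15} \approx -41.067$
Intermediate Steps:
$I{\left(D,T \right)} = -4$
$\frac{\frac{1}{f{\left(3 \right)} + 3} - 9}{I{\left(1,-5 \right)} - 11} \left(-77\right) = \frac{\frac{1}{-2 + 3} - 9}{-4 - 11} \left(-77\right) = \frac{1^{-1} - 9}{-15} \left(-77\right) = \left(1 - 9\right) \left(- \frac{1}{15}\right) \left(-77\right) = \left(-8\right) \left(- \frac{1}{15}\right) \left(-77\right) = \frac{8}{15} \left(-77\right) = - \frac{616}{15}$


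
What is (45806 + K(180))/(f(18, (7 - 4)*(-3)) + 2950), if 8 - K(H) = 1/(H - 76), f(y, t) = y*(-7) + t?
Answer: 952931/58552 ≈ 16.275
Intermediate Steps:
f(y, t) = t - 7*y (f(y, t) = -7*y + t = t - 7*y)
K(H) = 8 - 1/(-76 + H) (K(H) = 8 - 1/(H - 76) = 8 - 1/(-76 + H))
(45806 + K(180))/(f(18, (7 - 4)*(-3)) + 2950) = (45806 + (-609 + 8*180)/(-76 + 180))/(((7 - 4)*(-3) - 7*18) + 2950) = (45806 + (-609 + 1440)/104)/((3*(-3) - 126) + 2950) = (45806 + (1/104)*831)/((-9 - 126) + 2950) = (45806 + 831/104)/(-135 + 2950) = (4764655/104)/2815 = (4764655/104)*(1/2815) = 952931/58552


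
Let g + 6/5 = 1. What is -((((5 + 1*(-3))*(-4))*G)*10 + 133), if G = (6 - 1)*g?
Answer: -213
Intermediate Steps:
g = -1/5 (g = -6/5 + 1 = -1/5 ≈ -0.20000)
G = -1 (G = (6 - 1)*(-1/5) = 5*(-1/5) = -1)
-((((5 + 1*(-3))*(-4))*G)*10 + 133) = -((((5 + 1*(-3))*(-4))*(-1))*10 + 133) = -((((5 - 3)*(-4))*(-1))*10 + 133) = -(((2*(-4))*(-1))*10 + 133) = -(-8*(-1)*10 + 133) = -(8*10 + 133) = -(80 + 133) = -1*213 = -213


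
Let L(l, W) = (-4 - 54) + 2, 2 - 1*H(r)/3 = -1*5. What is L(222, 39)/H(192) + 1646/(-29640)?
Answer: -40343/14820 ≈ -2.7222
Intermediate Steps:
H(r) = 21 (H(r) = 6 - (-3)*5 = 6 - 3*(-5) = 6 + 15 = 21)
L(l, W) = -56 (L(l, W) = -58 + 2 = -56)
L(222, 39)/H(192) + 1646/(-29640) = -56/21 + 1646/(-29640) = -56*1/21 + 1646*(-1/29640) = -8/3 - 823/14820 = -40343/14820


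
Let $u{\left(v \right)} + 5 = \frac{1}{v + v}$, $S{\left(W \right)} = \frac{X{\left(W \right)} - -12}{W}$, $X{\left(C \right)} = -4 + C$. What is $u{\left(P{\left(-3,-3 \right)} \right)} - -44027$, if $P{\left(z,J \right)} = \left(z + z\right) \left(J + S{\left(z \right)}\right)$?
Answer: $\frac{2465233}{56} \approx 44022.0$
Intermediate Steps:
$S{\left(W \right)} = \frac{8 + W}{W}$ ($S{\left(W \right)} = \frac{\left(-4 + W\right) - -12}{W} = \frac{\left(-4 + W\right) + 12}{W} = \frac{8 + W}{W}$)
$P{\left(z,J \right)} = 2 z \left(J + \frac{8 + z}{z}\right)$ ($P{\left(z,J \right)} = \left(z + z\right) \left(J + \frac{8 + z}{z}\right) = 2 z \left(J + \frac{8 + z}{z}\right)$)
$u{\left(v \right)} = -5 + \frac{1}{2 v}$ ($u{\left(v \right)} = -5 + \frac{1}{v + v} = -5 + \frac{1}{2 v}$)
$u{\left(P{\left(-3,-3 \right)} \right)} - -44027 = \left(-5 + \frac{1}{2 \left(16 + 2 \left(-3\right) + 2 \left(-3\right) \left(-3\right)\right)}\right) - -44027 = \left(-5 + \frac{1}{2 \left(16 - 6 + 18\right)}\right) + 44027 = \left(-5 + \frac{1}{2 \cdot 28}\right) + 44027 = \left(-5 + \frac{1}{2} \cdot \frac{1}{28}\right) + 44027 = \left(-5 + \frac{1}{56}\right) + 44027 = - \frac{279}{56} + 44027 = \frac{2465233}{56}$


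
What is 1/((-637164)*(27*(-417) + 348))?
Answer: 1/6952096404 ≈ 1.4384e-10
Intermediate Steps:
1/((-637164)*(27*(-417) + 348)) = -1/(637164*(-11259 + 348)) = -1/637164/(-10911) = -1/637164*(-1/10911) = 1/6952096404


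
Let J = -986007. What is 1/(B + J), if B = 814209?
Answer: -1/171798 ≈ -5.8208e-6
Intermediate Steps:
1/(B + J) = 1/(814209 - 986007) = 1/(-171798) = -1/171798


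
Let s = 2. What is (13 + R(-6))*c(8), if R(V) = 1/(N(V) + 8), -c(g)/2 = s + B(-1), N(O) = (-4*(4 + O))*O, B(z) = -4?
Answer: 519/10 ≈ 51.900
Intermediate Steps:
N(O) = O*(-16 - 4*O) (N(O) = (-16 - 4*O)*O = O*(-16 - 4*O))
c(g) = 4 (c(g) = -2*(2 - 4) = -2*(-2) = 4)
R(V) = 1/(8 - 4*V*(4 + V)) (R(V) = 1/(-4*V*(4 + V) + 8) = 1/(8 - 4*V*(4 + V)))
(13 + R(-6))*c(8) = (13 - 1/(-8 + 4*(-6)*(4 - 6)))*4 = (13 - 1/(-8 + 4*(-6)*(-2)))*4 = (13 - 1/(-8 + 48))*4 = (13 - 1/40)*4 = (519/40)*4 = 519/10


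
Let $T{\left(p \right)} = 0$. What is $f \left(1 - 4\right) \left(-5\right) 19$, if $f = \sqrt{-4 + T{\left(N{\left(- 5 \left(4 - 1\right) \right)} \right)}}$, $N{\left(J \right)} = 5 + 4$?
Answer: $570 i \approx 570.0 i$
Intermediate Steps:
$N{\left(J \right)} = 9$
$f = 2 i$ ($f = \sqrt{-4 + 0} = \sqrt{-4} = 2 i \approx 2.0 i$)
$f \left(1 - 4\right) \left(-5\right) 19 = 2 i \left(1 - 4\right) \left(-5\right) 19 = 2 i \left(\left(-3\right) \left(-5\right)\right) 19 = 2 i 15 \cdot 19 = 30 i 19 = 570 i$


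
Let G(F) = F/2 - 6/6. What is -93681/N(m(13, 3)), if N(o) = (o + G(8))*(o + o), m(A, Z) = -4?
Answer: -93681/8 ≈ -11710.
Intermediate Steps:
G(F) = -1 + F/2 (G(F) = F*(1/2) - 6*1/6 = F/2 - 1 = -1 + F/2)
N(o) = 2*o*(3 + o) (N(o) = (o + (-1 + (1/2)*8))*(o + o) = (o + (-1 + 4))*(2*o) = (o + 3)*(2*o) = (3 + o)*(2*o) = 2*o*(3 + o))
-93681/N(m(13, 3)) = -93681*(-1/(8*(3 - 4))) = -93681/(2*(-4)*(-1)) = -93681/8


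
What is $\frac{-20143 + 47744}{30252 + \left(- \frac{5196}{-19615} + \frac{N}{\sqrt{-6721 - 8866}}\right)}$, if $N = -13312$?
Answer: $\frac{12037284949475513805}{13193712425990136032} - \frac{10619435758225 i \sqrt{15587}}{412303513312191751} \approx 0.91235 - 0.0032156 i$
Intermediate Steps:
$\frac{-20143 + 47744}{30252 + \left(- \frac{5196}{-19615} + \frac{N}{\sqrt{-6721 - 8866}}\right)} = \frac{-20143 + 47744}{30252 - \left(- \frac{5196}{19615} + \frac{13312}{\sqrt{-6721 - 8866}}\right)} = \frac{27601}{30252 - \left(- \frac{5196}{19615} + \frac{13312}{\sqrt{-15587}}\right)} = \frac{27601}{30252 + \left(\frac{5196}{19615} - \frac{13312}{i \sqrt{15587}}\right)} = \frac{27601}{30252 + \left(\frac{5196}{19615} - 13312 \left(- \frac{i \sqrt{15587}}{15587}\right)\right)} = \frac{27601}{30252 + \left(\frac{5196}{19615} + \frac{1024 i \sqrt{15587}}{1199}\right)} = \frac{27601}{\frac{593398176}{19615} + \frac{1024 i \sqrt{15587}}{1199}}$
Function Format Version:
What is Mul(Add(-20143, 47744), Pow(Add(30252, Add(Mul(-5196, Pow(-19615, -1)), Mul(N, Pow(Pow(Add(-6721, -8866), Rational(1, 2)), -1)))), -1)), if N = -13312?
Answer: Add(Rational(12037284949475513805, 13193712425990136032), Mul(Rational(-10619435758225, 412303513312191751), I, Pow(15587, Rational(1, 2)))) ≈ Add(0.91235, Mul(-0.0032156, I))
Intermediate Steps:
Mul(Add(-20143, 47744), Pow(Add(30252, Add(Mul(-5196, Pow(-19615, -1)), Mul(N, Pow(Pow(Add(-6721, -8866), Rational(1, 2)), -1)))), -1)) = Mul(Add(-20143, 47744), Pow(Add(30252, Add(Mul(-5196, Pow(-19615, -1)), Mul(-13312, Pow(Pow(Add(-6721, -8866), Rational(1, 2)), -1)))), -1)) = Mul(27601, Pow(Add(30252, Add(Mul(-5196, Rational(-1, 19615)), Mul(-13312, Pow(Pow(-15587, Rational(1, 2)), -1)))), -1)) = Mul(27601, Pow(Add(30252, Add(Rational(5196, 19615), Mul(-13312, Pow(Mul(I, Pow(15587, Rational(1, 2))), -1)))), -1)) = Mul(27601, Pow(Add(30252, Add(Rational(5196, 19615), Mul(-13312, Mul(Rational(-1, 15587), I, Pow(15587, Rational(1, 2)))))), -1)) = Mul(27601, Pow(Add(30252, Add(Rational(5196, 19615), Mul(Rational(1024, 1199), I, Pow(15587, Rational(1, 2))))), -1)) = Mul(27601, Pow(Add(Rational(593398176, 19615), Mul(Rational(1024, 1199), I, Pow(15587, Rational(1, 2)))), -1))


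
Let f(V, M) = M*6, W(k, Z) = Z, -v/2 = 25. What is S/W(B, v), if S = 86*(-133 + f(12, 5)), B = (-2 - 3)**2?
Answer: 4429/25 ≈ 177.16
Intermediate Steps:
v = -50 (v = -2*25 = -50)
B = 25 (B = (-5)**2 = 25)
f(V, M) = 6*M
S = -8858 (S = 86*(-133 + 6*5) = 86*(-133 + 30) = 86*(-103) = -8858)
S/W(B, v) = -8858/(-50) = -8858*(-1/50) = 4429/25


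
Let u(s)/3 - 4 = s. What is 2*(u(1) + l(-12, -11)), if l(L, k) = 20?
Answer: 70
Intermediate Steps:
u(s) = 12 + 3*s
2*(u(1) + l(-12, -11)) = 2*((12 + 3*1) + 20) = 2*((12 + 3) + 20) = 2*(15 + 20) = 2*35 = 70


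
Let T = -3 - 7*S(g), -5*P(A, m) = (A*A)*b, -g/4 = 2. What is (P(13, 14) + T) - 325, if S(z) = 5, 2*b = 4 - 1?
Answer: -4137/10 ≈ -413.70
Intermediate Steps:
g = -8 (g = -4*2 = -8)
b = 3/2 (b = (4 - 1)/2 = (1/2)*3 = 3/2 ≈ 1.5000)
P(A, m) = -3*A**2/10 (P(A, m) = -A*A*3/(5*2) = -A**2*3/(5*2) = -3*A**2/10)
T = -38 (T = -3 - 7*5 = -3 - 35 = -38)
(P(13, 14) + T) - 325 = (-3/10*13**2 - 38) - 325 = (-3/10*169 - 38) - 325 = (-507/10 - 38) - 325 = -887/10 - 325 = -4137/10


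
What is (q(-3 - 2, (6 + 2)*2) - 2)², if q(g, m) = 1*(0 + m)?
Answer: 196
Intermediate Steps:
q(g, m) = m (q(g, m) = 1*m = m)
(q(-3 - 2, (6 + 2)*2) - 2)² = ((6 + 2)*2 - 2)² = (8*2 - 2)² = (16 - 2)² = 14² = 196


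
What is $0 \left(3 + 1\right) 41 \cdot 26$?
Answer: $0$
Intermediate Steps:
$0 \left(3 + 1\right) 41 \cdot 26 = 0 \cdot 4 \cdot 41 \cdot 26 = 0 \cdot 41 \cdot 26 = 0 \cdot 26 = 0$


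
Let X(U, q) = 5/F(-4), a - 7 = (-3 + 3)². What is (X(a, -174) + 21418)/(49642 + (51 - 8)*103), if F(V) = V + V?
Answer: 171339/432568 ≈ 0.39610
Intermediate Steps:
F(V) = 2*V
a = 7 (a = 7 + (-3 + 3)² = 7 + 0² = 7 + 0 = 7)
X(U, q) = -5/8 (X(U, q) = 5/(2*(-4)) = 5/(-8) = -⅛*5 = -5/8)
(X(a, -174) + 21418)/(49642 + (51 - 8)*103) = (-5/8 + 21418)/(49642 + (51 - 8)*103) = 171339/(8*(49642 + 43*103)) = 171339/(8*(49642 + 4429)) = (171339/8)/54071 = (171339/8)*(1/54071) = 171339/432568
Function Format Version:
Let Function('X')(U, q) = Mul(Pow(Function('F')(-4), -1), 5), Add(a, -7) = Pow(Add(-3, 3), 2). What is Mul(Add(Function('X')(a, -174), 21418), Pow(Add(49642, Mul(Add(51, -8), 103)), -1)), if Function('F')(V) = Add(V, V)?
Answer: Rational(171339, 432568) ≈ 0.39610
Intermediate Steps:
Function('F')(V) = Mul(2, V)
a = 7 (a = Add(7, Pow(Add(-3, 3), 2)) = Add(7, Pow(0, 2)) = Add(7, 0) = 7)
Function('X')(U, q) = Rational(-5, 8) (Function('X')(U, q) = Mul(Pow(Mul(2, -4), -1), 5) = Mul(Pow(-8, -1), 5) = Mul(Rational(-1, 8), 5) = Rational(-5, 8))
Mul(Add(Function('X')(a, -174), 21418), Pow(Add(49642, Mul(Add(51, -8), 103)), -1)) = Mul(Add(Rational(-5, 8), 21418), Pow(Add(49642, Mul(Add(51, -8), 103)), -1)) = Mul(Rational(171339, 8), Pow(Add(49642, Mul(43, 103)), -1)) = Mul(Rational(171339, 8), Pow(Add(49642, 4429), -1)) = Mul(Rational(171339, 8), Pow(54071, -1)) = Mul(Rational(171339, 8), Rational(1, 54071)) = Rational(171339, 432568)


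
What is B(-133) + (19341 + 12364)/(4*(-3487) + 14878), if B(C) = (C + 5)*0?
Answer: 6341/186 ≈ 34.091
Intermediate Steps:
B(C) = 0 (B(C) = (5 + C)*0 = 0)
B(-133) + (19341 + 12364)/(4*(-3487) + 14878) = 0 + (19341 + 12364)/(4*(-3487) + 14878) = 0 + 31705/(-13948 + 14878) = 0 + 31705/930 = 0 + 31705*(1/930) = 0 + 6341/186 = 6341/186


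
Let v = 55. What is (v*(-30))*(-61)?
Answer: 100650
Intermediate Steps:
(v*(-30))*(-61) = (55*(-30))*(-61) = -1650*(-61) = 100650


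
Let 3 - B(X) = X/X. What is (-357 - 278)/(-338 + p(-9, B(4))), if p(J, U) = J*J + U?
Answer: 127/51 ≈ 2.4902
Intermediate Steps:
B(X) = 2 (B(X) = 3 - X/X = 3 - 1*1 = 3 - 1 = 2)
p(J, U) = U + J² (p(J, U) = J² + U = U + J²)
(-357 - 278)/(-338 + p(-9, B(4))) = (-357 - 278)/(-338 + (2 + (-9)²)) = -635/(-338 + (2 + 81)) = -635/(-338 + 83) = -635/(-255) = -635*(-1/255) = 127/51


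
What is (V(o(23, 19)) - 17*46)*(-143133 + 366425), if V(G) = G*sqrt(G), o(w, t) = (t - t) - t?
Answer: -174614344 - 4242548*I*sqrt(19) ≈ -1.7461e+8 - 1.8493e+7*I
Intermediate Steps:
o(w, t) = -t (o(w, t) = 0 - t = -t)
V(G) = G**(3/2)
(V(o(23, 19)) - 17*46)*(-143133 + 366425) = ((-1*19)**(3/2) - 17*46)*(-143133 + 366425) = ((-19)**(3/2) - 782)*223292 = (-19*I*sqrt(19) - 782)*223292 = (-782 - 19*I*sqrt(19))*223292 = -174614344 - 4242548*I*sqrt(19)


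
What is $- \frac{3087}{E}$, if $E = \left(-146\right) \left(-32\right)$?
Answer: $- \frac{3087}{4672} \approx -0.66074$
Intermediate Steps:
$E = 4672$
$- \frac{3087}{E} = - \frac{3087}{4672}$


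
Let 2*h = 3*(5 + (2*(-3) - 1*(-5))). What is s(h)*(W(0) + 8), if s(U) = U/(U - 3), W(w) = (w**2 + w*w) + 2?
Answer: 20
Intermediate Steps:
W(w) = 2 + 2*w**2 (W(w) = (w**2 + w**2) + 2 = 2*w**2 + 2 = 2 + 2*w**2)
h = 6 (h = (3*(5 + (2*(-3) - 1*(-5))))/2 = (3*(5 + (-6 + 5)))/2 = (3*(5 - 1))/2 = (3*4)/2 = (1/2)*12 = 6)
s(U) = U/(-3 + U)
s(h)*(W(0) + 8) = (6/(-3 + 6))*((2 + 2*0**2) + 8) = (6/3)*((2 + 2*0) + 8) = (6*(1/3))*((2 + 0) + 8) = 2*(2 + 8) = 2*10 = 20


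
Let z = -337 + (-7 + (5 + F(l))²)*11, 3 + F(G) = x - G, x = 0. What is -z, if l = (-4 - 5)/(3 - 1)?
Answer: -203/4 ≈ -50.750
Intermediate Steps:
l = -9/2 ≈ -4.5000
F(G) = -3 - G (F(G) = -3 + (0 - G) = -3 - G)
z = 203/4 (z = -337 + (-7 + (5 + (-3 - 1*(-9/2)))²)*11 = -337 + (-7 + (5 + (-3 + 9/2))²)*11 = -337 + (-7 + (5 + 3/2)²)*11 = -337 + (-7 + (13/2)²)*11 = -337 + (-7 + 169/4)*11 = -337 + (141/4)*11 = -337 + 1551/4 = 203/4 ≈ 50.750)
-z = -1*203/4 = -203/4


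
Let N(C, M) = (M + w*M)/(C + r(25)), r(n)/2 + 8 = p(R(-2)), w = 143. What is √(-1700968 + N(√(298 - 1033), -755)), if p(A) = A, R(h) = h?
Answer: √(-1700968 - 108720/(-20 + 7*I*√15)) ≈ 0.996 + 1303.5*I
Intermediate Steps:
r(n) = -20 (r(n) = -16 + 2*(-2) = -16 - 4 = -20)
N(C, M) = 144*M/(-20 + C) (N(C, M) = (M + 143*M)/(C - 20) = (144*M)/(-20 + C) = 144*M/(-20 + C))
√(-1700968 + N(√(298 - 1033), -755)) = √(-1700968 + 144*(-755)/(-20 + √(298 - 1033))) = √(-1700968 + 144*(-755)/(-20 + √(-735))) = √(-1700968 + 144*(-755)/(-20 + 7*I*√15)) = √(-1700968 - 108720/(-20 + 7*I*√15))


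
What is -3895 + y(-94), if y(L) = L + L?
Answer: -4083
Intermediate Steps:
y(L) = 2*L
-3895 + y(-94) = -3895 + 2*(-94) = -3895 - 188 = -4083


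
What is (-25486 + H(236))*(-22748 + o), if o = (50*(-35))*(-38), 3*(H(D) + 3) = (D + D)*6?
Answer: -1073892840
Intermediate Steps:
H(D) = -3 + 4*D (H(D) = -3 + ((D + D)*6)/3 = -3 + ((2*D)*6)/3 = -3 + (12*D)/3 = -3 + 4*D)
o = 66500 (o = -1750*(-38) = 66500)
(-25486 + H(236))*(-22748 + o) = (-25486 + (-3 + 4*236))*(-22748 + 66500) = (-25486 + (-3 + 944))*43752 = (-25486 + 941)*43752 = -24545*43752 = -1073892840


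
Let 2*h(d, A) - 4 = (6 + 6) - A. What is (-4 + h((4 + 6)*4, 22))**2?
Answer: 49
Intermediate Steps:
h(d, A) = 8 - A/2 (h(d, A) = 2 + ((6 + 6) - A)/2 = 2 + (12 - A)/2 = 2 + (6 - A/2) = 8 - A/2)
(-4 + h((4 + 6)*4, 22))**2 = (-4 + (8 - 1/2*22))**2 = (-4 + (8 - 11))**2 = (-4 - 3)**2 = (-7)**2 = 49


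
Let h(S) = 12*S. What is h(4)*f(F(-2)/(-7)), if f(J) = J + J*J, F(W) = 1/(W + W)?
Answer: 87/49 ≈ 1.7755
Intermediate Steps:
F(W) = 1/(2*W)
f(J) = J + J²
h(4)*f(F(-2)/(-7)) = (12*4)*((((½)/(-2))/(-7))*(1 + ((½)/(-2))/(-7))) = 48*((((½)*(-½))*(-⅐))*(1 + ((½)*(-½))*(-⅐))) = 48*((-¼*(-⅐))*(1 - ¼*(-⅐))) = 48*((1 + 1/28)/28) = 48*((1/28)*(29/28)) = 48*(29/784) = 87/49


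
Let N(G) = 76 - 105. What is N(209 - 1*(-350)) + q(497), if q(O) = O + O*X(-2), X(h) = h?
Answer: -526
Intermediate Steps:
q(O) = -O (q(O) = O + O*(-2) = O - 2*O = -O)
N(G) = -29
N(209 - 1*(-350)) + q(497) = -29 - 1*497 = -29 - 497 = -526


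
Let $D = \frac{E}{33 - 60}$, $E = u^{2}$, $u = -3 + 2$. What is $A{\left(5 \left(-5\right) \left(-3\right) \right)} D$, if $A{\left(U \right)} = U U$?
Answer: $- \frac{625}{3} \approx -208.33$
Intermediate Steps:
$u = -1$
$E = 1$ ($E = \left(-1\right)^{2} = 1$)
$A{\left(U \right)} = U^{2}$
$D = - \frac{1}{27}$ ($D = 1 \frac{1}{33 - 60} = 1 \frac{1}{-27} = 1 \left(- \frac{1}{27}\right) = - \frac{1}{27} \approx -0.037037$)
$A{\left(5 \left(-5\right) \left(-3\right) \right)} D = \left(5 \left(-5\right) \left(-3\right)\right)^{2} \left(- \frac{1}{27}\right) = \left(\left(-25\right) \left(-3\right)\right)^{2} \left(- \frac{1}{27}\right) = 75^{2} \left(- \frac{1}{27}\right) = 5625 \left(- \frac{1}{27}\right) = - \frac{625}{3}$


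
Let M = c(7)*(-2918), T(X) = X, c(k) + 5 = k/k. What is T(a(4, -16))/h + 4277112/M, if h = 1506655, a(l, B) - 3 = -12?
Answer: 805516509414/2198209645 ≈ 366.44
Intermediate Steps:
a(l, B) = -9 (a(l, B) = 3 - 12 = -9)
c(k) = -4 (c(k) = -5 + k/k = -5 + 1 = -4)
M = 11672 (M = -4*(-2918) = 11672)
T(a(4, -16))/h + 4277112/M = -9/1506655 + 4277112/11672 = -9*1/1506655 + 4277112*(1/11672) = -9/1506655 + 534639/1459 = 805516509414/2198209645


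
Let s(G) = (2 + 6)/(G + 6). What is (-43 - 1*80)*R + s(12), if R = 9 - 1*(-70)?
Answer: -87449/9 ≈ -9716.6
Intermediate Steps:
R = 79 (R = 9 + 70 = 79)
s(G) = 8/(6 + G)
(-43 - 1*80)*R + s(12) = (-43 - 1*80)*79 + 8/(6 + 12) = (-43 - 80)*79 + 8/18 = -123*79 + 8*(1/18) = -9717 + 4/9 = -87449/9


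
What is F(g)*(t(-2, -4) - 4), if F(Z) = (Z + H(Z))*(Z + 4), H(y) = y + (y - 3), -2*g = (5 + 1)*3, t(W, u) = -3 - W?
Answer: -750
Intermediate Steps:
g = -9 (g = -(5 + 1)*3/2 = -3*3 = -1/2*18 = -9)
H(y) = -3 + 2*y (H(y) = y + (-3 + y) = -3 + 2*y)
F(Z) = (-3 + 3*Z)*(4 + Z) (F(Z) = (Z + (-3 + 2*Z))*(Z + 4) = (-3 + 3*Z)*(4 + Z))
F(g)*(t(-2, -4) - 4) = (-12 + 3*(-9)**2 + 9*(-9))*((-3 - 1*(-2)) - 4) = (-12 + 3*81 - 81)*((-3 + 2) - 4) = (-12 + 243 - 81)*(-1 - 4) = 150*(-5) = -750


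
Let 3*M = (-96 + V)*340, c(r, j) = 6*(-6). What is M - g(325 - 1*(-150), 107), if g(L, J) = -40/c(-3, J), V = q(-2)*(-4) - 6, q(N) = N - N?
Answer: -104050/9 ≈ -11561.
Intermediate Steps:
c(r, j) = -36
q(N) = 0
V = -6 (V = 0*(-4) - 6 = 0 - 6 = -6)
g(L, J) = 10/9 (g(L, J) = -40/(-36) = -40*(-1/36) = 10/9)
M = -11560 (M = ((-96 - 6)*340)/3 = (-102*340)/3 = (⅓)*(-34680) = -11560)
M - g(325 - 1*(-150), 107) = -11560 - 1*10/9 = -11560 - 10/9 = -104050/9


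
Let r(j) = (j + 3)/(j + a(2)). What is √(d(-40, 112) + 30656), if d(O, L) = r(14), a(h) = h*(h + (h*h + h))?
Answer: √27590910/30 ≈ 175.09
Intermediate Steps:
a(h) = h*(h² + 2*h) (a(h) = h*(h + (h² + h)) = h*(h + (h + h²)) = h*(h² + 2*h))
r(j) = (3 + j)/(16 + j) (r(j) = (j + 3)/(j + 2²*(2 + 2)) = (3 + j)/(j + 4*4) = (3 + j)/(j + 16) = (3 + j)/(16 + j))
d(O, L) = 17/30 (d(O, L) = (3 + 14)/(16 + 14) = 17/30)
√(d(-40, 112) + 30656) = √(17/30 + 30656) = √(919697/30) = √27590910/30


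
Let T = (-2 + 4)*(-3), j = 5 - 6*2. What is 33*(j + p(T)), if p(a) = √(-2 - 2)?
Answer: -231 + 66*I ≈ -231.0 + 66.0*I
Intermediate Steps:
j = -7 (j = 5 - 12 = -7)
T = -6 (T = 2*(-3) = -6)
p(a) = 2*I (p(a) = √(-4) = 2*I)
33*(j + p(T)) = 33*(-7 + 2*I) = -231 + 66*I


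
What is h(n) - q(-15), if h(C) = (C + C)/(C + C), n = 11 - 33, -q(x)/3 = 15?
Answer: 46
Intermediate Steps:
q(x) = -45 (q(x) = -3*15 = -45)
n = -22
h(C) = 1 (h(C) = (2*C)/((2*C)) = (2*C)*(1/(2*C)) = 1)
h(n) - q(-15) = 1 - 1*(-45) = 1 + 45 = 46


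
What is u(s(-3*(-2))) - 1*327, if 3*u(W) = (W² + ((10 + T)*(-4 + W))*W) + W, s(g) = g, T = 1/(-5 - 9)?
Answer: -1913/7 ≈ -273.29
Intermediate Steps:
T = -1/14 (T = 1/(-14) = -1/14 ≈ -0.071429)
u(W) = W/3 + W²/3 + W*(-278/7 + 139*W/14)/3 (u(W) = ((W² + ((10 - 1/14)*(-4 + W))*W) + W)/3 = ((W² + (139*(-4 + W)/14)*W) + W)/3 = ((W² + (-278/7 + 139*W/14)*W) + W)/3 = ((W² + W*(-278/7 + 139*W/14)) + W)/3 = (W + W² + W*(-278/7 + 139*W/14))/3 = W/3 + W²/3 + W*(-278/7 + 139*W/14)/3)
u(s(-3*(-2))) - 1*327 = (-3*(-2))*(-542 + 153*(-3*(-2)))/42 - 1*327 = (1/42)*6*(-542 + 153*6) - 327 = (1/42)*6*(-542 + 918) - 327 = (1/42)*6*376 - 327 = 376/7 - 327 = -1913/7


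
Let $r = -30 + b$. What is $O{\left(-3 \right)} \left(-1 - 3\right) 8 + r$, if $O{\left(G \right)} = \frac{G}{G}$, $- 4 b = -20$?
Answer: $-57$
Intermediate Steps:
$b = 5$ ($b = \left(- \frac{1}{4}\right) \left(-20\right) = 5$)
$O{\left(G \right)} = 1$
$r = -25$ ($r = -30 + 5 = -25$)
$O{\left(-3 \right)} \left(-1 - 3\right) 8 + r = 1 \left(-1 - 3\right) 8 - 25 = 1 \left(-4\right) 8 - 25 = \left(-4\right) 8 - 25 = -32 - 25 = -57$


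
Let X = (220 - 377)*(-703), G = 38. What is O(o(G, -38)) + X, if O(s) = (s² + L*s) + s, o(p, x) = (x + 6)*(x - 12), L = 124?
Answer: 2870371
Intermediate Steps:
o(p, x) = (-12 + x)*(6 + x) (o(p, x) = (6 + x)*(-12 + x) = (-12 + x)*(6 + x))
O(s) = s² + 125*s (O(s) = (s² + 124*s) + s = s² + 125*s)
X = 110371 (X = -157*(-703) = 110371)
O(o(G, -38)) + X = (-72 + (-38)² - 6*(-38))*(125 + (-72 + (-38)² - 6*(-38))) + 110371 = (-72 + 1444 + 228)*(125 + (-72 + 1444 + 228)) + 110371 = 1600*(125 + 1600) + 110371 = 1600*1725 + 110371 = 2760000 + 110371 = 2870371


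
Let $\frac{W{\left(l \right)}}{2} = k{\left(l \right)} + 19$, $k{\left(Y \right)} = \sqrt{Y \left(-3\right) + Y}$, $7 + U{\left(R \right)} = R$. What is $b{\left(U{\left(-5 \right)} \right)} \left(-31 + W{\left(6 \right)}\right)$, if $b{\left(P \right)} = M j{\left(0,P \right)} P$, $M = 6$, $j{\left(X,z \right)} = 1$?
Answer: $-504 - 288 i \sqrt{3} \approx -504.0 - 498.83 i$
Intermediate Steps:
$U{\left(R \right)} = -7 + R$
$k{\left(Y \right)} = \sqrt{2} \sqrt{- Y}$ ($k{\left(Y \right)} = \sqrt{- 3 Y + Y} = \sqrt{- 2 Y} = \sqrt{2} \sqrt{- Y}$)
$W{\left(l \right)} = 38 + 2 \sqrt{2} \sqrt{- l}$ ($W{\left(l \right)} = 2 \left(\sqrt{2} \sqrt{- l} + 19\right) = 2 \left(19 + \sqrt{2} \sqrt{- l}\right) = 38 + 2 \sqrt{2} \sqrt{- l}$)
$b{\left(P \right)} = 6 P$ ($b{\left(P \right)} = 6 \cdot 1 P = 6 P$)
$b{\left(U{\left(-5 \right)} \right)} \left(-31 + W{\left(6 \right)}\right) = 6 \left(-7 - 5\right) \left(-31 + \left(38 + 2 \sqrt{2} \sqrt{\left(-1\right) 6}\right)\right) = 6 \left(-12\right) \left(-31 + \left(38 + 2 \sqrt{2} \sqrt{-6}\right)\right) = - 72 \left(-31 + \left(38 + 2 \sqrt{2} i \sqrt{6}\right)\right) = - 72 \left(-31 + \left(38 + 4 i \sqrt{3}\right)\right) = - 72 \left(7 + 4 i \sqrt{3}\right) = -504 - 288 i \sqrt{3}$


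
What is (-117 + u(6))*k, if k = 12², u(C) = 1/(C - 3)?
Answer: -16800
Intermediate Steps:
u(C) = 1/(-3 + C)
k = 144
(-117 + u(6))*k = (-117 + 1/(-3 + 6))*144 = (-117 + 1/3)*144 = (-117 + ⅓)*144 = -350/3*144 = -16800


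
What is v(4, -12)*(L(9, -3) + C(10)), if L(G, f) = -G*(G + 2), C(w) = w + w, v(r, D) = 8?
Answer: -632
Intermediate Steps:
C(w) = 2*w
L(G, f) = -G*(2 + G)
v(4, -12)*(L(9, -3) + C(10)) = 8*(-1*9*(2 + 9) + 2*10) = 8*(-1*9*11 + 20) = 8*(-99 + 20) = 8*(-79) = -632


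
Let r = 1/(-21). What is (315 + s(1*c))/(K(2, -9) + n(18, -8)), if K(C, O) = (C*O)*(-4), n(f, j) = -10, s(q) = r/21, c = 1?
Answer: 69457/13671 ≈ 5.0806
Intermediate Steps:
r = -1/21 ≈ -0.047619
s(q) = -1/441 (s(q) = -1/21/21 = -1/21*1/21 = -1/441)
K(C, O) = -4*C*O
(315 + s(1*c))/(K(2, -9) + n(18, -8)) = (315 - 1/441)/(-4*2*(-9) - 10) = 138914/(441*(72 - 10)) = (138914/441)/62 = (138914/441)*(1/62) = 69457/13671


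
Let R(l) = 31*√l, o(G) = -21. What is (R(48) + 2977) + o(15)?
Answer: 2956 + 124*√3 ≈ 3170.8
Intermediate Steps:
(R(48) + 2977) + o(15) = (31*√48 + 2977) - 21 = (31*(4*√3) + 2977) - 21 = (124*√3 + 2977) - 21 = (2977 + 124*√3) - 21 = 2956 + 124*√3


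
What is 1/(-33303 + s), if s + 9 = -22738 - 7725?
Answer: -1/63775 ≈ -1.5680e-5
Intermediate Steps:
s = -30472 (s = -9 + (-22738 - 7725) = -9 - 30463 = -30472)
1/(-33303 + s) = 1/(-33303 - 30472) = 1/(-63775) = -1/63775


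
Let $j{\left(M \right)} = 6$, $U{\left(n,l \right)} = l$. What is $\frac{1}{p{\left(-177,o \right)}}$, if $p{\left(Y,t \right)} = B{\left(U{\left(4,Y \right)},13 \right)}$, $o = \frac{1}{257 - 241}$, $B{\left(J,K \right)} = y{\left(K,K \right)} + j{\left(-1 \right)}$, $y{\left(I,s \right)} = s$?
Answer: $\frac{1}{19} \approx 0.052632$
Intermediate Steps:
$B{\left(J,K \right)} = 6 + K$ ($B{\left(J,K \right)} = K + 6 = 6 + K$)
$o = \frac{1}{16} \approx 0.0625$
$p{\left(Y,t \right)} = 19$ ($p{\left(Y,t \right)} = 6 + 13 = 19$)
$\frac{1}{p{\left(-177,o \right)}} = \frac{1}{19}$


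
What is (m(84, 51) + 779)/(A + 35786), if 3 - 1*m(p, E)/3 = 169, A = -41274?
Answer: -281/5488 ≈ -0.051203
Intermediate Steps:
m(p, E) = -498 (m(p, E) = 9 - 3*169 = 9 - 507 = -498)
(m(84, 51) + 779)/(A + 35786) = (-498 + 779)/(-41274 + 35786) = 281/(-5488) = 281*(-1/5488) = -281/5488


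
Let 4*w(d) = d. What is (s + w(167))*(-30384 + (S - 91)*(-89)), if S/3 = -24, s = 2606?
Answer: -168153307/4 ≈ -4.2038e+7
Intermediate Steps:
S = -72 (S = 3*(-24) = -72)
w(d) = d/4
(s + w(167))*(-30384 + (S - 91)*(-89)) = (2606 + (¼)*167)*(-30384 + (-72 - 91)*(-89)) = (2606 + 167/4)*(-30384 - 163*(-89)) = 10591*(-30384 + 14507)/4 = (10591/4)*(-15877) = -168153307/4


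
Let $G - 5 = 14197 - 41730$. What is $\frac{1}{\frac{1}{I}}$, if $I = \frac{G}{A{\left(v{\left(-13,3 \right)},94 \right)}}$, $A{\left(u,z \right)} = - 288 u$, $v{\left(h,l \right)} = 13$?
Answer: $\frac{1147}{156} \approx 7.3526$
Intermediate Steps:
$G = -27528$ ($G = 5 + \left(14197 - 41730\right) = 5 - 27533 = -27528$)
$I = \frac{1147}{156}$ ($I = - \frac{27528}{\left(-288\right) 13} = - \frac{27528}{-3744} = \left(-27528\right) \left(- \frac{1}{3744}\right) = \frac{1147}{156} \approx 7.3526$)
$\frac{1}{\frac{1}{I}} = \frac{1}{\frac{1}{\frac{1147}{156}}} = \frac{1}{\frac{156}{1147}} = \frac{1147}{156}$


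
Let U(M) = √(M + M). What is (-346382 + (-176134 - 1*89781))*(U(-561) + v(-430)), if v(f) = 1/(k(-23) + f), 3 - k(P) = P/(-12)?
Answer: 7347564/5147 - 612297*I*√1122 ≈ 1427.5 - 2.051e+7*I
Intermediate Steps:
k(P) = 3 + P/12 (k(P) = 3 - P/(-12) = 3 - P*(-1)/12 = 3 - (-1)*P/12 = 3 + P/12)
U(M) = √2*√M (U(M) = √(2*M) = √2*√M)
v(f) = 1/(13/12 + f) (v(f) = 1/((3 + (1/12)*(-23)) + f) = 1/((3 - 23/12) + f) = 1/(13/12 + f))
(-346382 + (-176134 - 1*89781))*(U(-561) + v(-430)) = (-346382 + (-176134 - 1*89781))*(√2*√(-561) + 12/(13 + 12*(-430))) = (-346382 + (-176134 - 89781))*(√2*(I*√561) + 12/(13 - 5160)) = (-346382 - 265915)*(I*√1122 + 12/(-5147)) = -612297*(I*√1122 + 12*(-1/5147)) = -612297*(I*√1122 - 12/5147) = -612297*(-12/5147 + I*√1122) = 7347564/5147 - 612297*I*√1122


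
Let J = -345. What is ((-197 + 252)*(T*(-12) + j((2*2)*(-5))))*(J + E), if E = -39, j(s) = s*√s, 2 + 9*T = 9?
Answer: 197120 + 844800*I*√5 ≈ 1.9712e+5 + 1.889e+6*I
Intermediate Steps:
T = 7/9 (T = -2/9 + (⅑)*9 = -2/9 + 1 = 7/9 ≈ 0.77778)
j(s) = s^(3/2)
((-197 + 252)*(T*(-12) + j((2*2)*(-5))))*(J + E) = ((-197 + 252)*((7/9)*(-12) + ((2*2)*(-5))^(3/2)))*(-345 - 39) = (55*(-28/3 + (4*(-5))^(3/2)))*(-384) = (55*(-28/3 + (-20)^(3/2)))*(-384) = (55*(-28/3 - 40*I*√5))*(-384) = (-1540/3 - 2200*I*√5)*(-384) = 197120 + 844800*I*√5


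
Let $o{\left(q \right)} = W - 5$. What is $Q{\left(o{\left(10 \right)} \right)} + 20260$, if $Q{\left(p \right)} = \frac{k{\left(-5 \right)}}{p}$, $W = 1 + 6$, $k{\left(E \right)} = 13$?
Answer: $\frac{40533}{2} \approx 20267.0$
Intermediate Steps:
$W = 7$
$o{\left(q \right)} = 2$ ($o{\left(q \right)} = 7 - 5 = 2$)
$Q{\left(p \right)} = \frac{13}{p}$
$Q{\left(o{\left(10 \right)} \right)} + 20260 = \frac{13}{2} + 20260 = \frac{40533}{2}$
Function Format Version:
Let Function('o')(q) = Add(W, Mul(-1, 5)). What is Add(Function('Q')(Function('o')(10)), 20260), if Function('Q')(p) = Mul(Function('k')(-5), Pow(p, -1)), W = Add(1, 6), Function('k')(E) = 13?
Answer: Rational(40533, 2) ≈ 20267.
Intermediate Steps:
W = 7
Function('o')(q) = 2 (Function('o')(q) = Add(7, Mul(-1, 5)) = Add(7, -5) = 2)
Function('Q')(p) = Mul(13, Pow(p, -1))
Add(Function('Q')(Function('o')(10)), 20260) = Add(Mul(13, Pow(2, -1)), 20260) = Add(Mul(13, Rational(1, 2)), 20260) = Add(Rational(13, 2), 20260) = Rational(40533, 2)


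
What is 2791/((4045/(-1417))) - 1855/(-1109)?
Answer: -4378421848/4485905 ≈ -976.04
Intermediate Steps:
2791/((4045/(-1417))) - 1855/(-1109) = 2791/((4045*(-1/1417))) - 1855*(-1/1109) = 2791/(-4045/1417) + 1855/1109 = 2791*(-1417/4045) + 1855/1109 = -3954847/4045 + 1855/1109 = -4378421848/4485905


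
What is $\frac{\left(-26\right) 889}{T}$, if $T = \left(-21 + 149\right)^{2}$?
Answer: $- \frac{11557}{8192} \approx -1.4108$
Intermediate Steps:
$T = 16384$ ($T = 128^{2} = 16384$)
$\frac{\left(-26\right) 889}{T} = \frac{\left(-26\right) 889}{16384} = \left(-23114\right) \frac{1}{16384} = - \frac{11557}{8192}$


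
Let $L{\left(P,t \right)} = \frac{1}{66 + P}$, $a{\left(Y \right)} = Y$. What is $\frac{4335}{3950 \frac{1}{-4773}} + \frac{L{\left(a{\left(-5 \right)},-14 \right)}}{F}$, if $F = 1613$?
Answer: $- \frac{407169026273}{77730470} \approx -5238.2$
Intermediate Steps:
$\frac{4335}{3950 \frac{1}{-4773}} + \frac{L{\left(a{\left(-5 \right)},-14 \right)}}{F} = \frac{4335}{3950 \frac{1}{-4773}} + \frac{1}{\left(66 - 5\right) 1613} = \frac{4335}{3950 \left(- \frac{1}{4773}\right)} + \frac{1}{61} \cdot \frac{1}{1613} = \frac{4335}{- \frac{3950}{4773}} + \frac{1}{61} \cdot \frac{1}{1613} = 4335 \left(- \frac{4773}{3950}\right) + \frac{1}{98393} = - \frac{4138191}{790} + \frac{1}{98393} = - \frac{407169026273}{77730470}$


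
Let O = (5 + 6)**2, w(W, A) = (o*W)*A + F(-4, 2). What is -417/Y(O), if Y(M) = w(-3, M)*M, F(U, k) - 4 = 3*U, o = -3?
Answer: -417/130801 ≈ -0.0031880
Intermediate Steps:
F(U, k) = 4 + 3*U
w(W, A) = -8 - 3*A*W (w(W, A) = (-3*W)*A + (4 + 3*(-4)) = -3*A*W + (4 - 12) = -3*A*W - 8 = -8 - 3*A*W)
O = 121 (O = 11**2 = 121)
Y(M) = M*(-8 + 9*M) (Y(M) = (-8 - 3*M*(-3))*M = (-8 + 9*M)*M = M*(-8 + 9*M))
-417/Y(O) = -417*1/(121*(-8 + 9*121)) = -417*1/(121*(-8 + 1089)) = -417/(121*1081) = -417/130801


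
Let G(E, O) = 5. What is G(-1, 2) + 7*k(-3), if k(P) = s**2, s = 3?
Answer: 68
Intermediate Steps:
k(P) = 9 (k(P) = 3**2 = 9)
G(-1, 2) + 7*k(-3) = 5 + 7*9 = 5 + 63 = 68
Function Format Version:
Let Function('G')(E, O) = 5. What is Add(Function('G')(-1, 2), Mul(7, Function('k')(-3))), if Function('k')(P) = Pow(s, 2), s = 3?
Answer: 68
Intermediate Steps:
Function('k')(P) = 9 (Function('k')(P) = Pow(3, 2) = 9)
Add(Function('G')(-1, 2), Mul(7, Function('k')(-3))) = Add(5, Mul(7, 9)) = Add(5, 63) = 68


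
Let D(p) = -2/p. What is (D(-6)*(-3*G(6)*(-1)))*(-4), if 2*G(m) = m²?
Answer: -72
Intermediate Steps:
G(m) = m²/2
(D(-6)*(-3*G(6)*(-1)))*(-4) = ((-2/(-6))*(-3*6²/2*(-1)))*(-4) = ((-2*(-⅙))*(-3*36/2*(-1)))*(-4) = ((-3*18*(-1))/3)*(-4) = ((-54*(-1))/3)*(-4) = ((⅓)*54)*(-4) = 18*(-4) = -72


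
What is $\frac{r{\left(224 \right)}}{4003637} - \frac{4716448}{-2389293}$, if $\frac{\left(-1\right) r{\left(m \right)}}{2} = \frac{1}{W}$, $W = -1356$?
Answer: $\frac{4267545733827407}{2161884780052866} \approx 1.974$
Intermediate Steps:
$r{\left(m \right)} = \frac{1}{678}$ ($r{\left(m \right)} = - \frac{2}{-1356} = \left(-2\right) \left(- \frac{1}{1356}\right) = \frac{1}{678}$)
$\frac{r{\left(224 \right)}}{4003637} - \frac{4716448}{-2389293} = \frac{1}{678 \cdot 4003637} - \frac{4716448}{-2389293} = \frac{1}{678} \cdot \frac{1}{4003637} - - \frac{4716448}{2389293} = \frac{1}{2714465886} + \frac{4716448}{2389293} = \frac{4267545733827407}{2161884780052866}$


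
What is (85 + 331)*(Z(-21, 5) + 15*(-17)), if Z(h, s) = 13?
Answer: -100672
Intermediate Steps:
(85 + 331)*(Z(-21, 5) + 15*(-17)) = (85 + 331)*(13 + 15*(-17)) = 416*(13 - 255) = 416*(-242) = -100672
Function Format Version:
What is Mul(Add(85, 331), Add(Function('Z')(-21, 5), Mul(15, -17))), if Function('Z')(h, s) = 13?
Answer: -100672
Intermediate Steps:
Mul(Add(85, 331), Add(Function('Z')(-21, 5), Mul(15, -17))) = Mul(Add(85, 331), Add(13, Mul(15, -17))) = Mul(416, Add(13, -255)) = Mul(416, -242) = -100672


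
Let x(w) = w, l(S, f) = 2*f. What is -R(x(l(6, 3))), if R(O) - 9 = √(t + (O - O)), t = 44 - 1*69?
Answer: -9 - 5*I ≈ -9.0 - 5.0*I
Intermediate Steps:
t = -25 (t = 44 - 69 = -25)
R(O) = 9 + 5*I (R(O) = 9 + √(-25 + (O - O)) = 9 + √(-25 + 0) = 9 + √(-25) = 9 + 5*I)
-R(x(l(6, 3))) = -(9 + 5*I) = -9 - 5*I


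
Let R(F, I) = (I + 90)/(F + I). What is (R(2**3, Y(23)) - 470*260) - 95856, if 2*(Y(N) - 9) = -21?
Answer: -2834551/13 ≈ -2.1804e+5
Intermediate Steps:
Y(N) = -3/2 (Y(N) = 9 + (1/2)*(-21) = 9 - 21/2 = -3/2)
R(F, I) = (90 + I)/(F + I)
(R(2**3, Y(23)) - 470*260) - 95856 = ((90 - 3/2)/(2**3 - 3/2) - 470*260) - 95856 = ((177/2)/(8 - 3/2) - 122200) - 95856 = ((177/2)/(13/2) - 122200) - 95856 = ((2/13)*(177/2) - 122200) - 95856 = (177/13 - 122200) - 95856 = -1588423/13 - 95856 = -2834551/13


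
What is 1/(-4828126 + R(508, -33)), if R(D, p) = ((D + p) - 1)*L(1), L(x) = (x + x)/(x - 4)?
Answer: -1/4828442 ≈ -2.0711e-7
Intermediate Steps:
L(x) = 2*x/(-4 + x) (L(x) = (2*x)/(-4 + x) = 2*x/(-4 + x))
R(D, p) = ⅔ - 2*D/3 - 2*p/3 (R(D, p) = ((D + p) - 1)*(2*1/(-4 + 1)) = (-1 + D + p)*(2*1/(-3)) = (-1 + D + p)*(2*1*(-⅓)) = (-1 + D + p)*(-⅔) = ⅔ - 2*D/3 - 2*p/3)
1/(-4828126 + R(508, -33)) = 1/(-4828126 + (⅔ - ⅔*508 - ⅔*(-33))) = 1/(-4828126 + (⅔ - 1016/3 + 22)) = 1/(-4828126 - 316) = 1/(-4828442) = -1/4828442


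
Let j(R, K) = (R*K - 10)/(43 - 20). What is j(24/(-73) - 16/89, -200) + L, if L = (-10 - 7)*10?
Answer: -24807440/149431 ≈ -166.01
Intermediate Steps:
j(R, K) = -10/23 + K*R/23 (j(R, K) = (K*R - 10)/23 = (-10 + K*R)*(1/23) = -10/23 + K*R/23)
L = -170 (L = -17*10 = -170)
j(24/(-73) - 16/89, -200) + L = (-10/23 + (1/23)*(-200)*(24/(-73) - 16/89)) - 170 = (-10/23 + (1/23)*(-200)*(24*(-1/73) - 16*1/89)) - 170 = (-10/23 + (1/23)*(-200)*(-24/73 - 16/89)) - 170 = (-10/23 + (1/23)*(-200)*(-3304/6497)) - 170 = (-10/23 + 660800/149431) - 170 = 595830/149431 - 170 = -24807440/149431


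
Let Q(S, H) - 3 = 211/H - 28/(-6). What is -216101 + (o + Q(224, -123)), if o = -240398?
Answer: -18716215/41 ≈ -4.5649e+5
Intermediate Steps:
Q(S, H) = 23/3 + 211/H (Q(S, H) = 3 + (211/H - 28/(-6)) = 3 + (211/H - 28*(-1/6)) = 3 + (211/H + 14/3) = 3 + (14/3 + 211/H) = 23/3 + 211/H)
-216101 + (o + Q(224, -123)) = -216101 + (-240398 + (23/3 + 211/(-123))) = -216101 + (-240398 + (23/3 + 211*(-1/123))) = -216101 + (-240398 + (23/3 - 211/123)) = -216101 + (-240398 + 244/41) = -216101 - 9856074/41 = -18716215/41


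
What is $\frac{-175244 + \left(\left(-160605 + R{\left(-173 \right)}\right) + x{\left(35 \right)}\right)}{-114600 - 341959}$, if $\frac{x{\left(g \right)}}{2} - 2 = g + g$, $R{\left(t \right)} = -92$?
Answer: $\frac{335797}{456559} \approx 0.7355$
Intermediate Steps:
$x{\left(g \right)} = 4 + 4 g$ ($x{\left(g \right)} = 4 + 2 \left(g + g\right) = 4 + 2 \cdot 2 g = 4 + 4 g$)
$\frac{-175244 + \left(\left(-160605 + R{\left(-173 \right)}\right) + x{\left(35 \right)}\right)}{-114600 - 341959} = \frac{-175244 + \left(\left(-160605 - 92\right) + \left(4 + 4 \cdot 35\right)\right)}{-114600 - 341959} = \frac{-175244 + \left(-160697 + \left(4 + 140\right)\right)}{-114600 - 341959} = \frac{-175244 + \left(-160697 + 144\right)}{-114600 - 341959} = \frac{-175244 - 160553}{-456559} = \left(-335797\right) \left(- \frac{1}{456559}\right) = \frac{335797}{456559}$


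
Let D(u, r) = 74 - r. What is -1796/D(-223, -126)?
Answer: -449/50 ≈ -8.9800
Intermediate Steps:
-1796/D(-223, -126) = -1796/(74 - 1*(-126)) = -1796/(74 + 126) = -1796/200 = -1796*1/200 = -449/50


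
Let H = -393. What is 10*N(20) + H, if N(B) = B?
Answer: -193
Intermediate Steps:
10*N(20) + H = 10*20 - 393 = 200 - 393 = -193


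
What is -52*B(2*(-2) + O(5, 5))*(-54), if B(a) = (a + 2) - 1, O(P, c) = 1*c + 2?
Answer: 11232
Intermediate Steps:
O(P, c) = 2 + c (O(P, c) = c + 2 = 2 + c)
B(a) = 1 + a (B(a) = (2 + a) - 1 = 1 + a)
-52*B(2*(-2) + O(5, 5))*(-54) = -52*(1 + (2*(-2) + (2 + 5)))*(-54) = -52*(1 + (-4 + 7))*(-54) = -52*(1 + 3)*(-54) = -52*4*(-54) = -208*(-54) = 11232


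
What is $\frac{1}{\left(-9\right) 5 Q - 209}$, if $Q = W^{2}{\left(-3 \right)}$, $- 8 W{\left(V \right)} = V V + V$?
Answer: $- \frac{16}{3749} \approx -0.0042678$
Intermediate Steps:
$W{\left(V \right)} = - \frac{V}{8} - \frac{V^{2}}{8}$ ($W{\left(V \right)} = - \frac{V V + V}{8} = - \frac{V^{2} + V}{8} = - \frac{V + V^{2}}{8} = - \frac{V}{8} - \frac{V^{2}}{8}$)
$Q = \frac{9}{16}$ ($Q = \left(\left(- \frac{1}{8}\right) \left(-3\right) \left(1 - 3\right)\right)^{2} = \left(\left(- \frac{1}{8}\right) \left(-3\right) \left(-2\right)\right)^{2} = \left(- \frac{3}{4}\right)^{2} = \frac{9}{16} \approx 0.5625$)
$\frac{1}{\left(-9\right) 5 Q - 209} = \frac{1}{\left(-9\right) 5 \cdot \frac{9}{16} - 209} = \frac{1}{\left(-45\right) \frac{9}{16} - 209} = \frac{1}{- \frac{405}{16} - 209} = \frac{1}{- \frac{3749}{16}} = - \frac{16}{3749}$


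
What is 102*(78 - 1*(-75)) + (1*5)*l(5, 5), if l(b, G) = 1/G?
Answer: 15607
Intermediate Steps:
102*(78 - 1*(-75)) + (1*5)*l(5, 5) = 102*(78 - 1*(-75)) + (1*5)/5 = 102*(78 + 75) + 5*(⅕) = 102*153 + 1 = 15606 + 1 = 15607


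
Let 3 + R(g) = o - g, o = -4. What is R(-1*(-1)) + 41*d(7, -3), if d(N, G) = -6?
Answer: -254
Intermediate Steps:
R(g) = -7 - g (R(g) = -3 + (-4 - g) = -7 - g)
R(-1*(-1)) + 41*d(7, -3) = (-7 - (-1)*(-1)) + 41*(-6) = (-7 - 1*1) - 246 = (-7 - 1) - 246 = -8 - 246 = -254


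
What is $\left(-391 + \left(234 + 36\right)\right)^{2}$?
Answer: $14641$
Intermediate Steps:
$\left(-391 + \left(234 + 36\right)\right)^{2} = \left(-391 + 270\right)^{2} = \left(-121\right)^{2} = 14641$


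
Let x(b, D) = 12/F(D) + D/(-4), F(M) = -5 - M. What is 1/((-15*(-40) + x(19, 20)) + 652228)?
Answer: 25/16320563 ≈ 1.5318e-6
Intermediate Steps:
x(b, D) = 12/(-5 - D) - D/4 (x(b, D) = 12/(-5 - D) + D/(-4) = 12/(-5 - D) + D*(-1/4) = 12/(-5 - D) - D/4)
1/((-15*(-40) + x(19, 20)) + 652228) = 1/((-15*(-40) + (-48 - 1*20*(5 + 20))/(4*(5 + 20))) + 652228) = 1/((600 + (1/4)*(-48 - 1*20*25)/25) + 652228) = 1/((600 + (1/4)*(1/25)*(-48 - 500)) + 652228) = 1/((600 + (1/4)*(1/25)*(-548)) + 652228) = 1/((600 - 137/25) + 652228) = 1/(14863/25 + 652228) = 1/(16320563/25) = 25/16320563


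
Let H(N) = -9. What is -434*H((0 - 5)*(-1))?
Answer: 3906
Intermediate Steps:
-434*H((0 - 5)*(-1)) = -434*(-9) = 3906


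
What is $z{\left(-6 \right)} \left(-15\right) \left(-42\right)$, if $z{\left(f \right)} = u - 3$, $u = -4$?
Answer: $-4410$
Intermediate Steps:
$z{\left(f \right)} = -7$ ($z{\left(f \right)} = -4 - 3 = -7$)
$z{\left(-6 \right)} \left(-15\right) \left(-42\right) = \left(-7\right) \left(-15\right) \left(-42\right) = 105 \left(-42\right) = -4410$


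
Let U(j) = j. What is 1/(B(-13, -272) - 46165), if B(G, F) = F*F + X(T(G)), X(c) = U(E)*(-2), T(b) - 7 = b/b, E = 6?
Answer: 1/27807 ≈ 3.5962e-5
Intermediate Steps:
T(b) = 8 (T(b) = 7 + b/b = 7 + 1 = 8)
X(c) = -12 (X(c) = 6*(-2) = -12)
B(G, F) = -12 + F² (B(G, F) = F*F - 12 = F² - 12 = -12 + F²)
1/(B(-13, -272) - 46165) = 1/((-12 + (-272)²) - 46165) = 1/((-12 + 73984) - 46165) = 1/(73972 - 46165) = 1/27807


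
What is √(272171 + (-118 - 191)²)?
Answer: 2*√91913 ≈ 606.34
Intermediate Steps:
√(272171 + (-118 - 191)²) = √(272171 + (-309)²) = √(272171 + 95481) = √367652 = 2*√91913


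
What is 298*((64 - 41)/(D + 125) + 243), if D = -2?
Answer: 8913776/123 ≈ 72470.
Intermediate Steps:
298*((64 - 41)/(D + 125) + 243) = 298*((64 - 41)/(-2 + 125) + 243) = 298*(23/123 + 243) = 298*(29912/123) = 8913776/123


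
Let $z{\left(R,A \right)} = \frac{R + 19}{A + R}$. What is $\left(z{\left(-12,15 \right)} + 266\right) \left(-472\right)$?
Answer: $- \frac{379960}{3} \approx -1.2665 \cdot 10^{5}$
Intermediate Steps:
$z{\left(R,A \right)} = \frac{19 + R}{A + R}$
$\left(z{\left(-12,15 \right)} + 266\right) \left(-472\right) = \left(\frac{19 - 12}{15 - 12} + 266\right) \left(-472\right) = \left(\frac{1}{3} \cdot 7 + 266\right) \left(-472\right) = \left(\frac{7}{3} + 266\right) \left(-472\right) = \frac{805}{3} \left(-472\right) = - \frac{379960}{3}$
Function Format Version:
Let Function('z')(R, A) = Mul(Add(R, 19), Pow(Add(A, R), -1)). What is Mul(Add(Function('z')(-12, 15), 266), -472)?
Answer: Rational(-379960, 3) ≈ -1.2665e+5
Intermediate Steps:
Function('z')(R, A) = Mul(Pow(Add(A, R), -1), Add(19, R)) (Function('z')(R, A) = Mul(Add(19, R), Pow(Add(A, R), -1)) = Mul(Pow(Add(A, R), -1), Add(19, R)))
Mul(Add(Function('z')(-12, 15), 266), -472) = Mul(Add(Mul(Pow(Add(15, -12), -1), Add(19, -12)), 266), -472) = Mul(Add(Mul(Pow(3, -1), 7), 266), -472) = Mul(Add(Mul(Rational(1, 3), 7), 266), -472) = Mul(Add(Rational(7, 3), 266), -472) = Mul(Rational(805, 3), -472) = Rational(-379960, 3)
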